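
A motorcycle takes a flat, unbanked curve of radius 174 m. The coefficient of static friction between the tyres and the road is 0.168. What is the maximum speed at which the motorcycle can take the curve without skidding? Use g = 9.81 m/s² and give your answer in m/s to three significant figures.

On a flat curve, static friction is the only horizontal force, so it must supply the full centripetal force: μ_s m g = m v²/r.
Mass cancels: v_max = √(μ_s g r) = √(0.168 × 9.81 × 174) = √286.8 = 16.93 m/s.

16.9 m/s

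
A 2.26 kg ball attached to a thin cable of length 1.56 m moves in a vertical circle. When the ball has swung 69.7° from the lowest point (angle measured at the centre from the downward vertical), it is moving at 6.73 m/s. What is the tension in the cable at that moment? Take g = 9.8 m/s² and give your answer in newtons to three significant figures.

73.3 N

Take the radial direction toward the centre of the circle as positive. The component of the weight along the string toward the centre is −mg cos φ (φ measured from the bottom), so Newton's second law along the string gives T − mg cos φ = m v²/r.
cos 69.7° = 0.3469, so T = m(v²/r + g cos φ) = 2.26 × ((6.73)²/1.56 + 9.8 × 0.3469) = 2.26 × (29.03 + (3.400)) = 2.26 × 32.43 = 73.30 N.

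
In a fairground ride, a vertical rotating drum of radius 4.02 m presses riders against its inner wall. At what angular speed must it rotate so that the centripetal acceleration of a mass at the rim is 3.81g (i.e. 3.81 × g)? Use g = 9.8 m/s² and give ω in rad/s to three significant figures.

Centripetal acceleration a_c = ω²r. Setting ω²r = 3.81g:
ω = √(3.81g / r) = √(3.81 × 9.8 / 4.02) = √9.288 = 3.048 rad/s.

3.05 rad/s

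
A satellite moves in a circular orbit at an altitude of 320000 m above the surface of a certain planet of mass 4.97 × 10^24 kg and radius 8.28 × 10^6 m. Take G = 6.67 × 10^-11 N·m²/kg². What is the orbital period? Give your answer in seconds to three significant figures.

8700 s

r = R + h = 8.28 × 10^6 + 320000 = 8.600 × 10^6 m. Gravity provides the centripetal force: G M m / r² = m v² / r ⇒ v = √(GM/r) = 6209 m/s.
T = 2πr/v = 2π × 8.600 × 10^6 / 6209 = 8703 s.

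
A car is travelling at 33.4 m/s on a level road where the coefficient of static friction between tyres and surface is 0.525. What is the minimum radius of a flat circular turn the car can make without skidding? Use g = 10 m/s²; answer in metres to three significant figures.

212 m

At the limit, μ_s m g = m v²/r, so r_min = v²/(μ_s g) = (33.4)²/(0.525 × 10.0) = 1116/5.250 = 212.5 m.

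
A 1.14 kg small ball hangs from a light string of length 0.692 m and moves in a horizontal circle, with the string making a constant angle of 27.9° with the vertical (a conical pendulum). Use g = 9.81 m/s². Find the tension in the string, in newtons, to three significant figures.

12.7 N

Vertically the bob has no acceleration, so T cosθ = mg.
T = mg/cosθ = 1.14 × 9.81 / cos 27.9° = 11.18/0.8838 = 12.65 N.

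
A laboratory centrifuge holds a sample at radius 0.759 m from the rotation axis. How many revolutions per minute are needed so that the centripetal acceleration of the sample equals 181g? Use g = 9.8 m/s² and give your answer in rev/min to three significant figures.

Require ω²r = 181g, so ω = √(181 × 9.8/0.759) = 48.34 rad/s.
In rev/min: ω × 60/(2π) = 48.34 × 60/(2π) = 461.6 rev/min.

462 rev/min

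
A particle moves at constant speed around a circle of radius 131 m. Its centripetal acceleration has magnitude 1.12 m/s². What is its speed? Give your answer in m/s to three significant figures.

12.1 m/s

a_c = v²/r ⇒ v = √(a_c · r) = √(1.12 × 131) = √146.7 = 12.11 m/s.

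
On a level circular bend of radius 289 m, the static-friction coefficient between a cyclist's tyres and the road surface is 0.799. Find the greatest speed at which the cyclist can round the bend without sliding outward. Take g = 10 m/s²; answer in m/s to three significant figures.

48.1 m/s

On a flat curve, static friction is the only horizontal force, so it must supply the full centripetal force: μ_s m g = m v²/r.
Mass cancels: v_max = √(μ_s g r) = √(0.799 × 10.0 × 289) = √2309 = 48.05 m/s.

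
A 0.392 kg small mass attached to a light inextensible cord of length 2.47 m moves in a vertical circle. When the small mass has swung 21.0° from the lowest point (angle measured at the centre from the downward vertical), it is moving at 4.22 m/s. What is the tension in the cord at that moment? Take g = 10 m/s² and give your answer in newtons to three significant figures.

Take the radial direction toward the centre of the circle as positive. The component of the weight along the string toward the centre is −mg cos φ (φ measured from the bottom), so Newton's second law along the string gives T − mg cos φ = m v²/r.
cos 21.0° = 0.9336, so T = m(v²/r + g cos φ) = 0.392 × ((4.22)²/2.47 + 10.0 × 0.9336) = 0.392 × (7.210 + (9.336)) = 0.392 × 16.55 = 6.486 N.

6.49 N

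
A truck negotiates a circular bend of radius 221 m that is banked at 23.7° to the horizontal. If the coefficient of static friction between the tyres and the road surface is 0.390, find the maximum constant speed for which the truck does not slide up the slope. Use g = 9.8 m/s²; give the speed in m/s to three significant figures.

46.5 m/s

At the maximum speed, friction acts down the slope at its limiting value f = μN. Radially (horizontal, toward centre): N sinθ + μN cosθ = mv²/r. Vertically: N cosθ − μN sinθ = mg.
Dividing: v² = r g (sinθ + μcosθ)/(cosθ − μsinθ).
sinθ + μcosθ = 0.4019 + 0.390×0.9157 = 0.7591; cosθ − μsinθ = 0.9157 − 0.390×0.4019 = 0.7589.
v² = 221 × 9.8 × 0.7591/0.7589 = 2166 m²/s², so v = 46.54 m/s.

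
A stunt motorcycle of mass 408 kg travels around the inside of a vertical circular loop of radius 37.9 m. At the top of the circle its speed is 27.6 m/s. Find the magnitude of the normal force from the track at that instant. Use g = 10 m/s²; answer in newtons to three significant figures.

4120 N

At the top, both N and the weight mg point inward (toward the centre), so N + mg = mv²/r.
N = m(v²/r − g) = 408 × ((27.6)²/37.9 − 10.0) = 408 × (20.10 − 10.0) = 408 × 10.10 = 4120 N.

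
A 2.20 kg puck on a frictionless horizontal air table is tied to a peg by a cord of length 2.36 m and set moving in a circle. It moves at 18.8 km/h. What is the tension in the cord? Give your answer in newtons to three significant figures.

25.4 N

v = 18.8 km/h = 18.8/3.6 = 5.222 m/s.
The tension is the only horizontal force, so it supplies the full centripetal force: T = m v²/r = 2.20 × (5.222)²/2.36 = 2.20 × 27.27/2.36 = 25.42 N.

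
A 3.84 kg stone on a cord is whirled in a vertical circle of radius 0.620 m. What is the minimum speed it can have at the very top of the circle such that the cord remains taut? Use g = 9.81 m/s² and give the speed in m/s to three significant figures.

At the top, both weight mg and T point toward the centre: T + mg = mv²/r.
At minimum speed T → 0, so mg = mv_min²/r ⇒ v_min = √(g r) = √(9.81 × 0.620) = 2.466 m/s.

2.47 m/s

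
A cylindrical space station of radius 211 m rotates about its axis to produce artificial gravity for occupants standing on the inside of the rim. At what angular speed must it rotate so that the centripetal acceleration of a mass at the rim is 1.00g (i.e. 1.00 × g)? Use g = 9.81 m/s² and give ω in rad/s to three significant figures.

Centripetal acceleration a_c = ω²r. Setting ω²r = 1.00g:
ω = √(1.00g / r) = √(1.00 × 9.81 / 211) = √0.04649 = 0.2156 rad/s.

0.216 rad/s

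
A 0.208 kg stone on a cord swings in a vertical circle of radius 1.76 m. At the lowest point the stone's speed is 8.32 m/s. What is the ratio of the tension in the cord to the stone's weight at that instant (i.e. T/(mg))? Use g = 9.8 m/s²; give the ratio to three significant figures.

5.01

At the bottom, T − mg = mv²/r, so T = m(v²/r + g) and T/(mg) = v²/(rg) + 1 = (8.32)²/(1.76 × 9.8) + 1 = 4.013 + 1 = 5.013.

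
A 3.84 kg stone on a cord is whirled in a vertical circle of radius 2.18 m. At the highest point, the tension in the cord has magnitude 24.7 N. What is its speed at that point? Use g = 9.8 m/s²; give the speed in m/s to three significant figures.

5.95 m/s

At the top, T + mg = mv²/r, so v = √(r(T/m + g)) = √(2.18 × (24.7/3.84 + 9.8)) = √(2.18 × 16.23) = √35.39 = 5.949 m/s.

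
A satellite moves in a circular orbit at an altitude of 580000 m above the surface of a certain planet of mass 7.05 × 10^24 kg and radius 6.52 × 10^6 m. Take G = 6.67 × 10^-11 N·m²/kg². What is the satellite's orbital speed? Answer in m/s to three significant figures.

8140 m/s

Orbital radius r = R + h = 6.52 × 10^6 + 580000 = 7.100 × 10^6 m.
Gravity supplies the centripetal force: G M m / r² = m v² / r, so v = √(GM/r).
v = √(6.67 × 10^-11 × 7.05 × 10^24 / 7.100 × 10^6) = √(6.623 × 10^7) = 8138 m/s.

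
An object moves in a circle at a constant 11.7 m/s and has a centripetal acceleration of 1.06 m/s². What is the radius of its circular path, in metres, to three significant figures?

129 m

a_c = v²/r ⇒ r = v²/a_c = (11.7)²/1.06 = 136.9/1.06 = 129.1 m.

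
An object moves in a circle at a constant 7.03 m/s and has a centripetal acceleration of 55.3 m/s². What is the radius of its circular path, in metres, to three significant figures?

0.894 m

a_c = v²/r ⇒ r = v²/a_c = (7.03)²/55.3 = 49.42/55.3 = 0.8937 m.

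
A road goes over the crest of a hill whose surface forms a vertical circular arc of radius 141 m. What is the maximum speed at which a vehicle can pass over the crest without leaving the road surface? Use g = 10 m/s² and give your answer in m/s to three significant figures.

37.5 m/s

At the crest the centre of the circle is below the vehicle, so the net downward (centripetal) force is mg − N = mv²/r.
The vehicle leaves the road when N → 0, giving v_max = √(g r) = √(10.0 × 141) = 37.55 m/s.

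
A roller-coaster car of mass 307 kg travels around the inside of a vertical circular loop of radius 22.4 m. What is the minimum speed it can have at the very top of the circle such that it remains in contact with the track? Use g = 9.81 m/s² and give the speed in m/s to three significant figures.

At the highest point the centre is directly below, so both the weight and N act inward: N + mg = mv²/r.
At minimum speed N → 0, so mg = mv_min²/r ⇒ v_min = √(g r) = √(9.81 × 22.4) = 14.82 m/s.

14.8 m/s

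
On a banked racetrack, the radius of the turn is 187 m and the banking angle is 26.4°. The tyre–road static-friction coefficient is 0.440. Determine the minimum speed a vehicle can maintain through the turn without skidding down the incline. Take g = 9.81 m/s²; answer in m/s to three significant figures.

At the minimum speed, friction acts up the slope at its limiting value f = μN. Radially (horizontal, toward centre): N sinθ − μN cosθ = mv²/r. Vertically: N cosθ + μN sinθ = mg.
Dividing: v² = r g (sinθ − μcosθ)/(cosθ + μsinθ).
sinθ − μcosθ = 0.4446 − 0.440×0.8957 = 0.05052; cosθ + μsinθ = 0.8957 + 0.440×0.4446 = 1.091.
v² = 187 × 9.81 × 0.05052/1.091 = 84.92 m²/s², so v = 9.215 m/s.

9.22 m/s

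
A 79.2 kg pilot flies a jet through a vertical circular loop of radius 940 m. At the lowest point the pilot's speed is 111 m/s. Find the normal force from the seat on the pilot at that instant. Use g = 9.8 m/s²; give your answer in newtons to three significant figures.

1810 N

At the lowest point, N points up (toward the centre) and the weight mg points down (away from the centre), so the net inward force is N − mg = mv²/r.
N = m(v²/r + g) = 79.2 × ((111)²/940 + 9.8) = 79.2 × (13.11 + 9.8) = 79.2 × 22.91 = 1814 N.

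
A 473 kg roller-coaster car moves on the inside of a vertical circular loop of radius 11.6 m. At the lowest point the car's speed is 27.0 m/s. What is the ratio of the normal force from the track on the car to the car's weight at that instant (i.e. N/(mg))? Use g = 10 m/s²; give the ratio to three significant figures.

7.28

At the bottom, N − mg = mv²/r, so N = m(v²/r + g) and N/(mg) = v²/(rg) + 1 = (27.0)²/(11.6 × 10.0) + 1 = 6.284 + 1 = 7.284.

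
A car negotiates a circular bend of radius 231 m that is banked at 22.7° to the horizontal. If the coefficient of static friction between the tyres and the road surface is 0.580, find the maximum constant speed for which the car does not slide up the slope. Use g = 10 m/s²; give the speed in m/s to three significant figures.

55.2 m/s

At the maximum speed, friction acts down the slope at its limiting value f = μN. Radially (horizontal, toward centre): N sinθ + μN cosθ = mv²/r. Vertically: N cosθ − μN sinθ = mg.
Dividing: v² = r g (sinθ + μcosθ)/(cosθ − μsinθ).
sinθ + μcosθ = 0.3859 + 0.580×0.9225 = 0.9210; cosθ − μsinθ = 0.9225 − 0.580×0.3859 = 0.6987.
v² = 231 × 10.0 × 0.9210/0.6987 = 3045 m²/s², so v = 55.18 m/s.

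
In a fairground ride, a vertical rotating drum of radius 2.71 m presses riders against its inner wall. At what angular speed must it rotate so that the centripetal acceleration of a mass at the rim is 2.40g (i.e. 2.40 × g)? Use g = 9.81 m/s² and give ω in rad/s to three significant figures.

2.95 rad/s

Centripetal acceleration a_c = ω²r. Setting ω²r = 2.40g:
ω = √(2.40g / r) = √(2.40 × 9.81 / 2.71) = √8.688 = 2.948 rad/s.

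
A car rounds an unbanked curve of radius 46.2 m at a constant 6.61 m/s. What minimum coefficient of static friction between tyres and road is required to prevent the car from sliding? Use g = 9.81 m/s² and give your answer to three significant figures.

Friction provides the centripetal force: μ_s m g = m v²/r, so μ_s = v²/(g r) = (6.610)²/(9.81 × 46.2) = 43.69/453.2 = 0.09640.

0.0964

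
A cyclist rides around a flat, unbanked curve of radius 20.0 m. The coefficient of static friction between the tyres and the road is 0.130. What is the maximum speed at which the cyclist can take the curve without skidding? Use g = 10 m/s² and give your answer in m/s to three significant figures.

5.10 m/s

Friction provides the centripetal force on a flat curve. At maximum speed it is at its limiting value: μ_s m g = m v²/r.
Mass cancels: v_max = √(μ_s g r) = √(0.130 × 10.0 × 20.0) = √26.00 = 5.099 m/s.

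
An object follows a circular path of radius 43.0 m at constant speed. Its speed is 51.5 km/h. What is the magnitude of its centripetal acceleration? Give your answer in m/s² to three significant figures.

4.76 m/s²

v = 51.5 km/h = 51.5/3.6 = 14.31 m/s.
a_c = v²/r = (14.31)²/43.0 = 204.6/43.0 = 4.759 m/s².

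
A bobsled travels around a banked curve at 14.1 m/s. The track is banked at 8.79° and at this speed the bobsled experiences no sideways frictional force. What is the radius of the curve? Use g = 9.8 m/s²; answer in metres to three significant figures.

131 m

Frictionless banking: tanθ = v²/(rg), so r = v²/(g tanθ).
r = (14.1)²/(9.8 × tan 8.79°) = 198.8/(9.8 × 0.1546) = 198.8/1.515 = 131.2 m.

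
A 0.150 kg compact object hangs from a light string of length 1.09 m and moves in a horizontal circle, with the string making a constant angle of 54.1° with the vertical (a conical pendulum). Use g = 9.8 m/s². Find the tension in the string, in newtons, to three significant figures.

Vertically the bob has no acceleration, so T cosθ = mg.
T = mg/cosθ = 0.150 × 9.8 / cos 54.1° = 1.470/0.5864 = 2.507 N.

2.51 N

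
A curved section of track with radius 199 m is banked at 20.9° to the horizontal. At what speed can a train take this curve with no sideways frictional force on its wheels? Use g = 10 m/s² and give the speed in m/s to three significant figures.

27.6 m/s

On a frictionless banked curve, N sinθ = mv²/r and N cosθ = mg, so tanθ = v²/(rg).
v = √(r g tanθ) = √(199 × 10.0 × tan 20.9°) = √(199 × 10.0 × 0.3819) = √759.9 = 27.57 m/s.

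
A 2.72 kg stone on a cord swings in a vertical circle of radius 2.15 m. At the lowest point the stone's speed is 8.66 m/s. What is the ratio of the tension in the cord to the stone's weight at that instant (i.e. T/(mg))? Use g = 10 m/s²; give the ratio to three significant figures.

At the bottom, T − mg = mv²/r, so T = m(v²/r + g) and T/(mg) = v²/(rg) + 1 = (8.66)²/(2.15 × 10.0) + 1 = 3.488 + 1 = 4.488.

4.49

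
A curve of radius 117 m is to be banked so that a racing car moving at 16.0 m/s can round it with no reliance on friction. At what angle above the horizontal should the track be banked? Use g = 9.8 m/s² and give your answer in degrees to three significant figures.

With no friction, the horizontal component of the normal force provides the centripetal force: N sinθ = mv²/r, while N cosθ = mg vertically.
Dividing: tanθ = v²/(r g) = (16.0)²/(117 × 9.8) = 256.0/1147 = 0.2233.
θ = arctan(0.2233) = 12.59°.

12.6°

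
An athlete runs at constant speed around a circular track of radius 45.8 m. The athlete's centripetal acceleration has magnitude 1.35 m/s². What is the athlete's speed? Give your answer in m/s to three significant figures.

a_c = v²/r ⇒ v = √(a_c · r) = √(1.35 × 45.8) = √61.83 = 7.863 m/s.

7.86 m/s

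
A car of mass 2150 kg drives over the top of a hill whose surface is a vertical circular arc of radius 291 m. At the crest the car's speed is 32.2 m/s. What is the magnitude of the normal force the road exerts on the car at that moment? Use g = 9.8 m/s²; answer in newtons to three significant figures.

13400 N

At the crest the centripetal acceleration points downward (toward the centre of the arc), so mg − N = mv²/r.
N = m(g − v²/r) = 2150 × (9.8 − (32.2)²/291) = 2150 × (9.8 − 3.563) = 2150 × 6.237 = 13410 N.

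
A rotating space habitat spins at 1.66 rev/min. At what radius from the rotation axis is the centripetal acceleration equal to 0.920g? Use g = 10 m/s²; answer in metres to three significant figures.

ω = 1.66 rev/min × 2π/60 = 0.1738 rad/s.
a_c = ω²r = 0.920g ⇒ r = 0.920 × 10.0 / (0.1738)² = 9.200/0.03022 = 304.4 m.

304 m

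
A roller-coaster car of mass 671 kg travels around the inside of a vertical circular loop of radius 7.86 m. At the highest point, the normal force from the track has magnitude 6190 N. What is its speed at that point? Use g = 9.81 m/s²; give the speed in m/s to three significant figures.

At the top, N + mg = mv²/r, so v = √(r(N/m + g)) = √(7.86 × (6190/671 + 9.81)) = √(7.86 × 19.04) = √149.6 = 12.23 m/s.

12.2 m/s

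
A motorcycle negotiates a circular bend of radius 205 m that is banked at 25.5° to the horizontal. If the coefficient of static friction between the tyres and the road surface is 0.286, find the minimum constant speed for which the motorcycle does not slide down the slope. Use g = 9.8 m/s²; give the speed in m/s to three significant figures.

At the minimum speed, friction acts up the slope at its limiting value f = μN. Radially (horizontal, toward centre): N sinθ − μN cosθ = mv²/r. Vertically: N cosθ + μN sinθ = mg.
Dividing: v² = r g (sinθ − μcosθ)/(cosθ + μsinθ).
sinθ − μcosθ = 0.4305 − 0.286×0.9026 = 0.1724; cosθ + μsinθ = 0.9026 + 0.286×0.4305 = 1.026.
v² = 205 × 9.8 × 0.1724/1.026 = 337.6 m²/s², so v = 18.37 m/s.

18.4 m/s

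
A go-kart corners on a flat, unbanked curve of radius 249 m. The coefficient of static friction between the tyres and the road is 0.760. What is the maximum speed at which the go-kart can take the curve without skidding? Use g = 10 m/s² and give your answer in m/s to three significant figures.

Friction provides the centripetal force on a flat curve. At maximum speed it is at its limiting value: μ_s m g = m v²/r.
Mass cancels: v_max = √(μ_s g r) = √(0.760 × 10.0 × 249) = √1892 = 43.50 m/s.

43.5 m/s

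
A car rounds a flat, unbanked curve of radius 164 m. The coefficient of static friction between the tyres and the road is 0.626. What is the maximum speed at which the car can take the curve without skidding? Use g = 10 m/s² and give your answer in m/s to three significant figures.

The only inward force on a level bend is static friction, so at the limit f_s = μ_s N = μ_s m g = m v²/r.
Mass cancels: v_max = √(μ_s g r) = √(0.626 × 10.0 × 164) = √1027 = 32.04 m/s.

32.0 m/s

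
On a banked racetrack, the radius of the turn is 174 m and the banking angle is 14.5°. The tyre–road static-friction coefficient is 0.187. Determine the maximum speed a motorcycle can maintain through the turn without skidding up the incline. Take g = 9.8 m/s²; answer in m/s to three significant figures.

28.3 m/s

At the maximum speed, friction acts down the slope at its limiting value f = μN. Radially (horizontal, toward centre): N sinθ + μN cosθ = mv²/r. Vertically: N cosθ − μN sinθ = mg.
Dividing: v² = r g (sinθ + μcosθ)/(cosθ − μsinθ).
sinθ + μcosθ = 0.2504 + 0.187×0.9681 = 0.4314; cosθ − μsinθ = 0.9681 − 0.187×0.2504 = 0.9213.
v² = 174 × 9.8 × 0.4314/0.9213 = 798.5 m²/s², so v = 28.26 m/s.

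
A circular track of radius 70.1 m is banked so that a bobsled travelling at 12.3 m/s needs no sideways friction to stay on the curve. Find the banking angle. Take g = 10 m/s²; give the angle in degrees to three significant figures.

12.2°

For a frictionless banked turn: horizontally N sinθ = mv²/r and vertically N cosθ = mg.
Dividing: tanθ = v²/(r g) = (12.3)²/(70.1 × 10.0) = 151.3/701.0 = 0.2158.
θ = arctan(0.2158) = 12.18°.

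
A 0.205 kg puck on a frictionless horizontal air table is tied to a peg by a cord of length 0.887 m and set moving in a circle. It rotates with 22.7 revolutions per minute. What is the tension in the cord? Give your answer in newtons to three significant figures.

ω = 22.7 rev/min × 2π/60 = 2.377 rad/s, so v = ωr = 2.377 × 0.887 = 2.109 m/s.
The tension is the only horizontal force, so it supplies the full centripetal force: T = m v²/r = 0.205 × (2.109)²/0.887 = 0.205 × 4.446/0.887 = 1.028 N.

1.03 N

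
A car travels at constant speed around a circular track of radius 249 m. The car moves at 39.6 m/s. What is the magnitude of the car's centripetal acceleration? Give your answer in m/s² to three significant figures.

6.30 m/s²

a_c = v²/r = (39.60)²/249 = 1568/249 = 6.298 m/s².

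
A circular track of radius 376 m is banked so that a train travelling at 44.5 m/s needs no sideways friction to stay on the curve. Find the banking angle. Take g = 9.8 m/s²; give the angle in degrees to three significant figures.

28.3°

For a frictionless banked turn: horizontally N sinθ = mv²/r and vertically N cosθ = mg.
Dividing: tanθ = v²/(r g) = (44.5)²/(376 × 9.8) = 1980/3685 = 0.5374.
θ = arctan(0.5374) = 28.25°.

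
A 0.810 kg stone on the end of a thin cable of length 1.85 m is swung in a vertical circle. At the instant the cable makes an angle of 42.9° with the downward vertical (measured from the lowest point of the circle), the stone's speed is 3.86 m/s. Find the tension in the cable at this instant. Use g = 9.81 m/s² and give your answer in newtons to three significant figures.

Take the radial direction toward the centre of the circle as positive. The component of the weight along the string toward the centre is −mg cos φ (φ measured from the bottom), so Newton's second law along the string gives T − mg cos φ = m v²/r.
cos 42.9° = 0.7325, so T = m(v²/r + g cos φ) = 0.810 × ((3.86)²/1.85 + 9.81 × 0.7325) = 0.810 × (8.054 + (7.186)) = 0.810 × 15.24 = 12.34 N.

12.3 N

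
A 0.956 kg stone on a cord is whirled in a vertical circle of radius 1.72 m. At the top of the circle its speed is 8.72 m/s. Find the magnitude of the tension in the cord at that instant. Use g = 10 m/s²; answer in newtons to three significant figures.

At the top, both T and the weight mg point inward (toward the centre), so T + mg = mv²/r.
T = m(v²/r − g) = 0.956 × ((8.72)²/1.72 − 10.0) = 0.956 × (44.21 − 10.0) = 0.956 × 34.21 = 32.70 N.

32.7 N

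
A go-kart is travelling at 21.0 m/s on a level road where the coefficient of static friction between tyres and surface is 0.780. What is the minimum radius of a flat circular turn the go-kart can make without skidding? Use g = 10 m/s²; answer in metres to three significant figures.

56.5 m

At the limit, μ_s m g = m v²/r, so r_min = v²/(μ_s g) = (21.0)²/(0.780 × 10.0) = 441.0/7.800 = 56.54 m.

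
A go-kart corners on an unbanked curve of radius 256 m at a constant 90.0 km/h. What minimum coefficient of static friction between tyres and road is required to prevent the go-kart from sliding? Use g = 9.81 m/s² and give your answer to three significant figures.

v = 90.0/3.6 = 25.00 m/s.
Friction provides the centripetal force: μ_s m g = m v²/r, so μ_s = v²/(g r) = (25.00)²/(9.81 × 256) = 625.0/2511 = 0.2489.

0.249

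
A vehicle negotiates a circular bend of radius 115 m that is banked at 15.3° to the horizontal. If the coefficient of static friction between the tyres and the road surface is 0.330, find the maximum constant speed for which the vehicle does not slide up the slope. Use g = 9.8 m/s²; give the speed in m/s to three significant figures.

At the maximum speed, friction acts down the slope at its limiting value f = μN. Radially (horizontal, toward centre): N sinθ + μN cosθ = mv²/r. Vertically: N cosθ − μN sinθ = mg.
Dividing: v² = r g (sinθ + μcosθ)/(cosθ − μsinθ).
sinθ + μcosθ = 0.2639 + 0.330×0.9646 = 0.5822; cosθ − μsinθ = 0.9646 − 0.330×0.2639 = 0.8775.
v² = 115 × 9.8 × 0.5822/0.8775 = 747.7 m²/s², so v = 27.34 m/s.

27.3 m/s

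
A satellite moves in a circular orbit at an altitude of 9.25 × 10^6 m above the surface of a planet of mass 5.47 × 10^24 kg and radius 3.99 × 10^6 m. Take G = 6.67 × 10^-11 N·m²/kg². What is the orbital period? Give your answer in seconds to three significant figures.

15800 s

r = R + h = 3.99 × 10^6 + 9.25 × 10^6 = 1.324 × 10^7 m. Gravity provides the centripetal force: G M m / r² = m v² / r ⇒ v = √(GM/r) = 5249 m/s.
T = 2πr/v = 2π × 1.324 × 10^7 / 5249 = 15850 s.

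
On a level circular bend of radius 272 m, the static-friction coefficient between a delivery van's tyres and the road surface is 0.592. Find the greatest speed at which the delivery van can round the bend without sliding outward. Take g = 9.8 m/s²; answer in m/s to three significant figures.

On a flat curve, static friction is the only horizontal force, so it must supply the full centripetal force: μ_s m g = m v²/r.
Mass cancels: v_max = √(μ_s g r) = √(0.592 × 9.8 × 272) = √1578 = 39.72 m/s.

39.7 m/s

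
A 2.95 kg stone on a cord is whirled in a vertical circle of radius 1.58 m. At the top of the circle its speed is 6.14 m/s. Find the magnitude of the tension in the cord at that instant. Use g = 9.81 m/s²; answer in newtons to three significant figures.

41.4 N

At the top, both T and the weight mg point inward (toward the centre), so T + mg = mv²/r.
T = m(v²/r − g) = 2.95 × ((6.14)²/1.58 − 9.81) = 2.95 × (23.86 − 9.81) = 2.95 × 14.05 = 41.45 N.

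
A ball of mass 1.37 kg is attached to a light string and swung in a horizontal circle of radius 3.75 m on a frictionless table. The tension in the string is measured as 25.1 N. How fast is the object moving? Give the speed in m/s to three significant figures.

8.29 m/s

T = m v²/r ⇒ v = √(T r / m) = √(25.1 × 3.75 / 1.37) = √68.70 = 8.289 m/s.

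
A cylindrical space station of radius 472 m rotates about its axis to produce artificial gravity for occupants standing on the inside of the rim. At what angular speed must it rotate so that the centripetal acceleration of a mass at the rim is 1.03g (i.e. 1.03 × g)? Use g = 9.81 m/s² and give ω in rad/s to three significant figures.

0.146 rad/s

Centripetal acceleration a_c = ω²r. Setting ω²r = 1.03g:
ω = √(1.03g / r) = √(1.03 × 9.81 / 472) = √0.02141 = 0.1463 rad/s.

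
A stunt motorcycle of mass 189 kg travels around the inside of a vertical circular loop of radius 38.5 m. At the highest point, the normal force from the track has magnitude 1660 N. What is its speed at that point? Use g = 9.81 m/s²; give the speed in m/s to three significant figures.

At the top, N + mg = mv²/r, so v = √(r(N/m + g)) = √(38.5 × (1660/189 + 9.81)) = √(38.5 × 18.59) = √715.8 = 26.76 m/s.

26.8 m/s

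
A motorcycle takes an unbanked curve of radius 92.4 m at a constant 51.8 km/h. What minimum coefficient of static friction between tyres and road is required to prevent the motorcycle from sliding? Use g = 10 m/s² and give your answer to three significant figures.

0.224

v = 51.8/3.6 = 14.39 m/s.
Friction provides the centripetal force: μ_s m g = m v²/r, so μ_s = v²/(g r) = (14.39)²/(10.0 × 92.4) = 207.0/924.0 = 0.2241.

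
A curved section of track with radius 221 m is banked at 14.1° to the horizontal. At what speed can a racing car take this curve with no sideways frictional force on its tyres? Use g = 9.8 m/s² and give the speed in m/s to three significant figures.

On a frictionless banked curve, N sinθ = mv²/r and N cosθ = mg, so tanθ = v²/(rg).
v = √(r g tanθ) = √(221 × 9.8 × tan 14.1°) = √(221 × 9.8 × 0.2512) = √544.0 = 23.32 m/s.

23.3 m/s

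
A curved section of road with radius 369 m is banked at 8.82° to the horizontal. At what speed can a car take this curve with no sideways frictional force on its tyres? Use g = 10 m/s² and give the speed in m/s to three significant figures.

On a frictionless banked curve, N sinθ = mv²/r and N cosθ = mg, so tanθ = v²/(rg).
v = √(r g tanθ) = √(369 × 10.0 × tan 8.82°) = √(369 × 10.0 × 0.1552) = √572.6 = 23.93 m/s.

23.9 m/s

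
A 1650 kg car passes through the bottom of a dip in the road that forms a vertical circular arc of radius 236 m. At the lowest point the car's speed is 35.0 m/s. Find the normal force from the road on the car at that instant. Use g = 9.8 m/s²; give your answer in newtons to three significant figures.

24700 N

At the lowest point, N points up (toward the centre) and the weight mg points down (away from the centre), so the net inward force is N − mg = mv²/r.
N = m(v²/r + g) = 1650 × ((35.0)²/236 + 9.8) = 1650 × (5.191 + 9.8) = 1650 × 14.99 = 24730 N.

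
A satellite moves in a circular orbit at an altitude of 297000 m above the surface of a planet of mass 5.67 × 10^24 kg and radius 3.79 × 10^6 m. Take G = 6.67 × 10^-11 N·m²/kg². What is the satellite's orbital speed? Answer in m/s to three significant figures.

Orbital radius r = R + h = 3.79 × 10^6 + 297000 = 4.087 × 10^6 m.
Gravity supplies the centripetal force: G M m / r² = m v² / r, so v = √(GM/r).
v = √(6.67 × 10^-11 × 5.67 × 10^24 / 4.087 × 10^6) = √(9.253 × 10^7) = 9619 m/s.

9620 m/s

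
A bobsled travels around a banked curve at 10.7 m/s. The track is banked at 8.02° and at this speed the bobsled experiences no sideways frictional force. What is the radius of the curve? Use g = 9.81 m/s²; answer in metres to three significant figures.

Frictionless banking: tanθ = v²/(rg), so r = v²/(g tanθ).
r = (10.7)²/(9.81 × tan 8.02°) = 114.5/(9.81 × 0.1409) = 114.5/1.382 = 82.83 m.

82.8 m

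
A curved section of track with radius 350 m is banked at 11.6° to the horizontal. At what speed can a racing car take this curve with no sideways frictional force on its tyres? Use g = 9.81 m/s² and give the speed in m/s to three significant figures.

On a frictionless banked curve, N sinθ = mv²/r and N cosθ = mg, so tanθ = v²/(rg).
v = √(r g tanθ) = √(350 × 9.81 × tan 11.6°) = √(350 × 9.81 × 0.2053) = √704.8 = 26.55 m/s.

26.5 m/s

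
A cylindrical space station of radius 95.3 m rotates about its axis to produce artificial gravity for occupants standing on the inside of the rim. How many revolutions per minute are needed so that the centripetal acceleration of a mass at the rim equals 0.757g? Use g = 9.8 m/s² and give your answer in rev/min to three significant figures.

Require ω²r = 0.757g, so ω = √(0.757 × 9.8/95.3) = 0.2790 rad/s.
In rev/min: ω × 60/(2π) = 0.2790 × 60/(2π) = 2.664 rev/min.

2.66 rev/min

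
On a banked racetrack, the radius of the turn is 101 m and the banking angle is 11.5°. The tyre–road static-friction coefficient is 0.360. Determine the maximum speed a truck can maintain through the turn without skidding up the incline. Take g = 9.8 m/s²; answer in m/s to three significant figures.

24.5 m/s

At the maximum speed, friction acts down the slope at its limiting value f = μN. Radially (horizontal, toward centre): N sinθ + μN cosθ = mv²/r. Vertically: N cosθ − μN sinθ = mg.
Dividing: v² = r g (sinθ + μcosθ)/(cosθ − μsinθ).
sinθ + μcosθ = 0.1994 + 0.360×0.9799 = 0.5521; cosθ − μsinθ = 0.9799 − 0.360×0.1994 = 0.9082.
v² = 101 × 9.8 × 0.5521/0.9082 = 601.8 m²/s², so v = 24.53 m/s.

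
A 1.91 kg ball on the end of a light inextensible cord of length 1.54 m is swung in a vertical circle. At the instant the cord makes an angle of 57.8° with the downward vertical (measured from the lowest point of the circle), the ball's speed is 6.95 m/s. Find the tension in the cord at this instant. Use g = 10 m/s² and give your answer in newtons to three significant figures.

Take the radial direction toward the centre of the circle as positive. The component of the weight along the string toward the centre is −mg cos φ (φ measured from the bottom), so Newton's second law along the string gives T − mg cos φ = m v²/r.
cos 57.8° = 0.5329, so T = m(v²/r + g cos φ) = 1.91 × ((6.95)²/1.54 + 10.0 × 0.5329) = 1.91 × (31.37 + (5.329)) = 1.91 × 36.69 = 70.09 N.

70.1 N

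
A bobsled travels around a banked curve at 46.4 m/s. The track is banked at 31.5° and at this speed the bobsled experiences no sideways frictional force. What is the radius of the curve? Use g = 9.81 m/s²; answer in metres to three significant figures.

358 m

Frictionless banking: tanθ = v²/(rg), so r = v²/(g tanθ).
r = (46.4)²/(9.81 × tan 31.5°) = 2153/(9.81 × 0.6128) = 2153/6.012 = 358.1 m.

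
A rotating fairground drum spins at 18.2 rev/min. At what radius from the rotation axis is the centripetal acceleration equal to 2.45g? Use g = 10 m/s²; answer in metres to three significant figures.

ω = 18.2 rev/min × 2π/60 = 1.906 rad/s.
a_c = ω²r = 2.45g ⇒ r = 2.45 × 10.0 / (1.906)² = 24.50/3.632 = 6.745 m.

6.74 m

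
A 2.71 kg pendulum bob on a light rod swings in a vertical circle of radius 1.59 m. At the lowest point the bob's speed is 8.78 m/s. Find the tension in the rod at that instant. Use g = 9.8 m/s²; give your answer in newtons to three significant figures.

158 N

At the lowest point, T points up (toward the centre) and the weight mg points down (away from the centre), so the net inward force is T − mg = mv²/r.
T = m(v²/r + g) = 2.71 × ((8.78)²/1.59 + 9.8) = 2.71 × (48.48 + 9.8) = 2.71 × 58.28 = 157.9 N.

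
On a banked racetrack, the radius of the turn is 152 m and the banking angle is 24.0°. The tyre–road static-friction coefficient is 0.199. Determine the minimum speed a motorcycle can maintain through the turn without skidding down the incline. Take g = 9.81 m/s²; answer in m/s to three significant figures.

18.4 m/s

At the minimum speed, friction acts up the slope at its limiting value f = μN. Radially (horizontal, toward centre): N sinθ − μN cosθ = mv²/r. Vertically: N cosθ + μN sinθ = mg.
Dividing: v² = r g (sinθ − μcosθ)/(cosθ + μsinθ).
sinθ − μcosθ = 0.4067 − 0.199×0.9135 = 0.2249; cosθ + μsinθ = 0.9135 + 0.199×0.4067 = 0.9945.
v² = 152 × 9.81 × 0.2249/0.9945 = 337.3 m²/s², so v = 18.37 m/s.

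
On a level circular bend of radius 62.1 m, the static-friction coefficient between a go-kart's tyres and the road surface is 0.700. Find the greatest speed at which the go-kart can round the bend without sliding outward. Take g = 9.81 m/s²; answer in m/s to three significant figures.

Friction provides the centripetal force on a flat curve. At maximum speed it is at its limiting value: μ_s m g = m v²/r.
Mass cancels: v_max = √(μ_s g r) = √(0.700 × 9.81 × 62.1) = √426.4 = 20.65 m/s.

20.7 m/s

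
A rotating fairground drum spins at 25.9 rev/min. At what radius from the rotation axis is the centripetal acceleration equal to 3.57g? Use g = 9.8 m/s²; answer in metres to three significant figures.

ω = 25.9 rev/min × 2π/60 = 2.712 rad/s.
a_c = ω²r = 3.57g ⇒ r = 3.57 × 9.8 / (2.712)² = 34.99/7.356 = 4.756 m.

4.76 m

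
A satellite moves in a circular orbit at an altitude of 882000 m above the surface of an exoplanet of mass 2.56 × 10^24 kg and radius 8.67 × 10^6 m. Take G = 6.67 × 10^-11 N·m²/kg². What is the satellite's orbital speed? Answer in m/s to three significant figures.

4230 m/s

Orbital radius r = R + h = 8.67 × 10^6 + 882000 = 9.552 × 10^6 m.
Gravity supplies the centripetal force: G M m / r² = m v² / r, so v = √(GM/r).
v = √(6.67 × 10^-11 × 2.56 × 10^24 / 9.552 × 10^6) = √(1.788 × 10^7) = 4228 m/s.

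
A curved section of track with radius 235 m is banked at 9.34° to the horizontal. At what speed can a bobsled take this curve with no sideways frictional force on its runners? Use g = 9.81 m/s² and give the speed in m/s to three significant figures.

On a frictionless banked curve, N sinθ = mv²/r and N cosθ = mg, so tanθ = v²/(rg).
v = √(r g tanθ) = √(235 × 9.81 × tan 9.34°) = √(235 × 9.81 × 0.1645) = √379.2 = 19.47 m/s.

19.5 m/s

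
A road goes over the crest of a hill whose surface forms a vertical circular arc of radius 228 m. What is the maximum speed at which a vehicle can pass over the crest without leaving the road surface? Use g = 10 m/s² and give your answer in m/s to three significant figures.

At the crest the centre of the circle is below the vehicle, so the net downward (centripetal) force is mg − N = mv²/r.
The vehicle leaves the road when N → 0, giving v_max = √(g r) = √(10.0 × 228) = 47.75 m/s.

47.7 m/s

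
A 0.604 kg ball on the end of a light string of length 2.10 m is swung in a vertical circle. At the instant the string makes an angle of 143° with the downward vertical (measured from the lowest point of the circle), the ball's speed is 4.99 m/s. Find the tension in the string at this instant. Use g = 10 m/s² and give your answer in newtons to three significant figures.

Take the radial direction toward the centre of the circle as positive. The component of the weight along the string toward the centre is −mg cos φ (φ measured from the bottom), so Newton's second law along the string gives T − mg cos φ = m v²/r.
cos 143° = -0.7986, so T = m(v²/r + g cos φ) = 0.604 × ((4.99)²/2.10 + 10.0 × -0.7986) = 0.604 × (11.86 + (-7.986)) = 0.604 × 3.871 = 2.338 N.

2.34 N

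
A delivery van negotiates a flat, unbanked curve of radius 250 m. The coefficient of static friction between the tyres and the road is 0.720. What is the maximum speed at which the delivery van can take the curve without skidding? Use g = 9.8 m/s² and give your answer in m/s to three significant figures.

Friction provides the centripetal force on a flat curve. At maximum speed it is at its limiting value: μ_s m g = m v²/r.
Mass cancels: v_max = √(μ_s g r) = √(0.720 × 9.8 × 250) = √1764 = 42.00 m/s.

42.0 m/s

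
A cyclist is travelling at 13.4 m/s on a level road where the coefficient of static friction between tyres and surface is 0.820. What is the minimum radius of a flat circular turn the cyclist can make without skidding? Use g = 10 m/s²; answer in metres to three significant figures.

21.9 m

At the limit, μ_s m g = m v²/r, so r_min = v²/(μ_s g) = (13.4)²/(0.820 × 10.0) = 179.6/8.200 = 21.90 m.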